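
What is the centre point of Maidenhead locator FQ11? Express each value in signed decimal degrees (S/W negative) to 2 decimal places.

71.50, -77.00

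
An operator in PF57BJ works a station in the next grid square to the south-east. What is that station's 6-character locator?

Longitude subsquare b = 1; +1 → 2 = c.
Latitude subsquare j = 9; −1 → 8 = i.

PF57ci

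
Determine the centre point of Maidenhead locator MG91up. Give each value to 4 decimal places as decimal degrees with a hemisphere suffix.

28.3542° S, 79.7083° E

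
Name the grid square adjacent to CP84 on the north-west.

CP75

Longitude square 8; −1 → 7.
Latitude square 4; +1 → 5.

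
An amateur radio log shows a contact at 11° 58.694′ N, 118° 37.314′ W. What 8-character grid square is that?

Add 180° to longitude and 90° to latitude: 61.37810, 101.97823.
Field (20°×10°, letters A–R): lon ⌊61.37810/20⌋ = 3 → D; lat ⌊101.97823/10⌋ = 10 → K.
Square (2°×1°, digits 0–9): lon ⌊1.37810/2⌋ = 0; lat ⌊1.97823/1⌋ = 1.
Subsquare (5′×2.5′, letters a–x): lon ⌊1.37810/0.0833333⌋ = 16 → q; lat ⌊0.97823/0.0416667⌋ = 23 → x.
Extended square (30″×15″, digits 0–9): lon ⌊0.04477/0.00833333⌋ = 5; lat ⌊0.01990/0.00416667⌋ = 4.

DK01qx54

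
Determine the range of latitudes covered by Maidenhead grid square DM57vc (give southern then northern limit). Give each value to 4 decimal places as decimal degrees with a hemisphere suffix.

37.0833° N, 37.1250° N

Field D=3, M=12: +3·20° lon, +12·10° lat → SW at lon -120°, lat 30°.
Square 5, 7: +5·2° lon, +7·1° lat → SW at lon -110°, lat 37°.
Subsquare v=21, c=2: +21·0.0833333° lon, +2·0.0416667° lat → SW at lon -108.25°, lat 37.0833°.
Cell spans 0.0833333° lon × 0.0416667° lat.
south 37.0833° N, north 37.1250° N.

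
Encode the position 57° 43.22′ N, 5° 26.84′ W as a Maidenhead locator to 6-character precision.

IO77gr

Offset from 180°W / 90°S: lon 174.5527°, lat 147.7203°.
Field: lon ⌊174.5527/20⌋ = 8 → I; lat ⌊147.7203/10⌋ = 14 → O.
Square: lon ⌊14.5527/2⌋ = 7; lat ⌊7.7203/1⌋ = 7.
Subsquare: lon ⌊0.5527/0.0833333⌋ = 6 → g; lat ⌊0.7203/0.0416667⌋ = 17 → r.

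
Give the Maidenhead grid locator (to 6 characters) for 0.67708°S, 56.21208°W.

GI19vh

Offset from 180°W / 90°S: lon 123.7879°, lat 89.3229°.
Field: lon ⌊123.7879/20⌋ = 6 → G; lat ⌊89.3229/10⌋ = 8 → I.
Square: lon ⌊3.7879/2⌋ = 1; lat ⌊9.3229/1⌋ = 9.
Subsquare: lon ⌊1.7879/0.0833333⌋ = 21 → v; lat ⌊0.3229/0.0416667⌋ = 7 → h.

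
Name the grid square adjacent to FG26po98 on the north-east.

FG26qo09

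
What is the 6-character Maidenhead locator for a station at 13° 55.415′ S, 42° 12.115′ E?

LH16cb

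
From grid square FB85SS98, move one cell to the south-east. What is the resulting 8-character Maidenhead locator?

FB85ts07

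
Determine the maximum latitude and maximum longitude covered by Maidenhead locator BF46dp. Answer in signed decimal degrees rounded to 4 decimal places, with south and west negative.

Field B=1, F=5: +1·20° lon, +5·10° lat → SW at lon -160°, lat -40°.
Square 4, 6: +4·2° lon, +6·1° lat → SW at lon -152°, lat -34°.
Subsquare d=3, p=15: +3·0.0833333° lon, +15·0.0416667° lat → SW at lon -151.75°, lat -33.375°.
Cell spans 0.0833333° lon × 0.0416667° lat. NE corner is SW corner plus one full cell.
latitude -33.3333, longitude -151.6667.

-33.3333, -151.6667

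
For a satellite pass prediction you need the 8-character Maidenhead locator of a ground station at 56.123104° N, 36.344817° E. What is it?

KO86ec19

Shift to the Maidenhead origin (180°W, 90°S): lon 216.34482, lat 146.12310.
Field: 216.34482/20 → 10 → K, 146.12310/10 → 14 → O; chars KO.
Square: 16.34482/2 → 8, 6.12310/1 → 6; chars 86.
Subsquare: 0.34482/0.0833333 → 4 → e, 0.12310/0.0416667 → 2 → c; chars ec.
Extended square: 0.01148/0.00833333 → 1, 0.03977/0.00416667 → 9; chars 19.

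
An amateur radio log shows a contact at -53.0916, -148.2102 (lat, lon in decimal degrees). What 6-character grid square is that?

Shift to the Maidenhead origin (180°W, 90°S): lon 31.7898, lat 36.9084.
Field: lon ⌊31.7898/20⌋ = 1 → B; lat ⌊36.9084/10⌋ = 3 → D.
Square: lon ⌊11.7898/2⌋ = 5; lat ⌊6.9084/1⌋ = 6.
Subsquare: lon ⌊1.7898/0.0833333⌋ = 21 → v; lat ⌊0.9084/0.0416667⌋ = 21 → v.

BD56vv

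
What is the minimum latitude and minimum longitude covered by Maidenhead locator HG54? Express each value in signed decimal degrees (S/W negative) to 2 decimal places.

Field H=7, G=6: +7·20° lon, +6·10° lat → SW at lon -40°, lat -30°.
Square 5, 4: +5·2° lon, +4·1° lat → SW at lon -30°, lat -26°.
latitude -26.00, longitude -30.00.

-26.00, -30.00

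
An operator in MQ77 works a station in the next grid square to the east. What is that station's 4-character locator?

Longitude square 7; +1 → 8.
The latitude characters are unchanged.

MQ87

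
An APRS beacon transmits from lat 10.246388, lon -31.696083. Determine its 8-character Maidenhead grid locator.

Add 180° to longitude and 90° to latitude: 148.30392, 100.24639.
Field: 148.30392/20 → 7 → H, 100.24639/10 → 10 → K; chars HK.
Square: 8.30392/2 → 4, 0.24639/1 → 0; chars 40.
Subsquare: 0.30392/0.0833333 → 3 → d, 0.24639/0.0416667 → 5 → f; chars df.
Extended square: 0.05392/0.00833333 → 6, 0.03805/0.00416667 → 9; chars 69.

HK40df69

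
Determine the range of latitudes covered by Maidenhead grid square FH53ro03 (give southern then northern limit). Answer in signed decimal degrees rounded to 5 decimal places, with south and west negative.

-16.40417, -16.40000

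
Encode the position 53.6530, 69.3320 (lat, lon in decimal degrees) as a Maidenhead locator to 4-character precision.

Offset from 180°W / 90°S: lon 249.33°, lat 143.65°.
Field: 249.33/20 → 12 → M, 143.65/10 → 14 → O; chars MO.
Square: 9.33/2 → 4, 3.65/1 → 3; chars 43.

MO43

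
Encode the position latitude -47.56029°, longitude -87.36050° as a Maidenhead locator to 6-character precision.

EE62hk

Offset from 180°W / 90°S: lon 92.6395°, lat 42.4397°.
Field (20°×10°, letters A–R): 92.6395/20 → 4 → E, 42.4397/10 → 4 → E; chars EE.
Square (2°×1°, digits 0–9): 12.6395/2 → 6, 2.4397/1 → 2; chars 62.
Subsquare (5′×2.5′, letters a–x): 0.6395/0.0833333 → 7 → h, 0.4397/0.0416667 → 10 → k; chars hk.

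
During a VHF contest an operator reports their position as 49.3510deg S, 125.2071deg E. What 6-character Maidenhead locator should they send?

Shift to the Maidenhead origin (180°W, 90°S): lon 305.2071, lat 40.6490.
Field: 305.2071/20 → 15 → P, 40.6490/10 → 4 → E; chars PE.
Square: 5.2071/2 → 2, 0.6490/1 → 0; chars 20.
Subsquare: 1.2071/0.0833333 → 14 → o, 0.6490/0.0416667 → 15 → p; chars op.

PE20op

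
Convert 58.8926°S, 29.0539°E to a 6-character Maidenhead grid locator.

KD41mc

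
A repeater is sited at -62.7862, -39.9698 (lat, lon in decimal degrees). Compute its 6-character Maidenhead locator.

HC07af

Shift to the Maidenhead origin (180°W, 90°S): lon 140.0302, lat 27.2138.
Field: 140.0302/20 → 7 → H, 27.2138/10 → 2 → C; chars HC.
Square: 0.0302/2 → 0, 7.2138/1 → 7; chars 07.
Subsquare: 0.0302/0.0833333 → 0 → a, 0.2138/0.0416667 → 5 → f; chars af.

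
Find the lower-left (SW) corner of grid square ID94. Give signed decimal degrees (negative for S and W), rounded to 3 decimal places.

-56.000, -2.000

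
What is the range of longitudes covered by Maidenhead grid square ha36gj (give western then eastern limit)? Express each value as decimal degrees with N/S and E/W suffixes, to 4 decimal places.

33.5000° W, 33.4167° W

Field H=7, A=0: +7·20° lon, +0·10° lat → SW at lon -40°, lat -90°.
Square 3, 6: +3·2° lon, +6·1° lat → SW at lon -34°, lat -84°.
Subsquare g=6, j=9: +6·0.0833333° lon, +9·0.0416667° lat → SW at lon -33.5°, lat -83.625°.
Cell spans 0.0833333° lon × 0.0416667° lat.
west 33.5000° W, east 33.4167° W.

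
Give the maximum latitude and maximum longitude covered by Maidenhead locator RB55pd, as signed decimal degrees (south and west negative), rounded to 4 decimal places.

-74.8333, 171.3333

Field R=17, B=1: +17·20° lon, +1·10° lat → SW at lon 160°, lat -80°.
Square 5, 5: +5·2° lon, +5·1° lat → SW at lon 170°, lat -75°.
Subsquare p=15, d=3: +15·0.0833333° lon, +3·0.0416667° lat → SW at lon 171.25°, lat -74.875°.
Cell spans 0.0833333° lon × 0.0416667° lat. NE corner is SW corner plus one full cell.
latitude -74.8333, longitude 171.3333.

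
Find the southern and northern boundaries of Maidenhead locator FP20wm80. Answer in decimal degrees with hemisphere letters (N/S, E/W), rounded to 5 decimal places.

Field F=5, P=15: +5·20° lon, +15·10° lat → SW at lon -80°, lat 60°.
Square 2, 0: +2·2° lon, +0·1° lat → SW at lon -76°, lat 60°.
Subsquare w=22, m=12: +22·0.0833333° lon, +12·0.0416667° lat → SW at lon -74.1667°, lat 60.5°.
Extended square 8, 0: +8·0.00833333° lon, +0·0.00416667° lat → SW at lon -74.1°, lat 60.5°.
Cell spans 0.00833333° lon × 0.00416667° lat.
south 60.50000° N, north 60.50417° N.

60.50000° N, 60.50417° N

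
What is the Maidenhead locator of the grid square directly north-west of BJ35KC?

BJ35jd

Longitude subsquare k = 10; −1 → 9 = j.
Latitude subsquare c = 2; +1 → 3 = d.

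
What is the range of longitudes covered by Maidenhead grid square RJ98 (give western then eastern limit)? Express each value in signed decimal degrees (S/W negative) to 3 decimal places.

Field R=17, J=9: +17·20° lon, +9·10° lat → SW at lon 160°, lat 0°.
Square 9, 8: +9·2° lon, +8·1° lat → SW at lon 178°, lat 8°.
Cell spans 2° lon × 1° lat.
west 178.000, east 180.000.

178.000, 180.000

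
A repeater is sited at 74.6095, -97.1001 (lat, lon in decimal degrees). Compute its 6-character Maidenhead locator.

Add 180° to longitude and 90° to latitude: 82.8999, 164.6095.
Field (20°×10°, letters A–R): 82.8999/20 → 4 → E, 164.6095/10 → 16 → Q; chars EQ.
Square (2°×1°, digits 0–9): 2.8999/2 → 1, 4.6095/1 → 4; chars 14.
Subsquare (5′×2.5′, letters a–x): 0.8999/0.0833333 → 10 → k, 0.6095/0.0416667 → 14 → o; chars ko.

EQ14ko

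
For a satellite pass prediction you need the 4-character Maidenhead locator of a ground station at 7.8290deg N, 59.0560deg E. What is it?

LJ97

Offset from 180°W / 90°S: lon 239.06°, lat 97.83°.
Field (20°×10°, letters A–R): 239.06/20 → 11 → L, 97.83/10 → 9 → J; chars LJ.
Square (2°×1°, digits 0–9): 19.06/2 → 9, 7.83/1 → 7; chars 97.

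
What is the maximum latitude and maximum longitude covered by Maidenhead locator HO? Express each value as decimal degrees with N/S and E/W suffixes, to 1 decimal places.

60.0° N, 20.0° W

Field H=7, O=14: +7·20° lon, +14·10° lat → SW at lon -40°, lat 50°.
Cell spans 20° lon × 10° lat. NE corner is SW corner plus one full cell.
latitude 60.0° N, longitude 20.0° W.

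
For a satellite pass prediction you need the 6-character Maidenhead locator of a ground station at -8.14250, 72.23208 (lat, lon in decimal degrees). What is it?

Add 180° to longitude and 90° to latitude: 252.2321, 81.8575.
Field: lon ⌊252.2321/20⌋ = 12 → M; lat ⌊81.8575/10⌋ = 8 → I.
Square: lon ⌊12.2321/2⌋ = 6; lat ⌊1.8575/1⌋ = 1.
Subsquare: lon ⌊0.2321/0.0833333⌋ = 2 → c; lat ⌊0.8575/0.0416667⌋ = 20 → u.

MI61cu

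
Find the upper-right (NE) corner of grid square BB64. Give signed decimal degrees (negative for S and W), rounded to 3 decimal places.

Field B=1, B=1: +1·20° lon, +1·10° lat → SW at lon -160°, lat -80°.
Square 6, 4: +6·2° lon, +4·1° lat → SW at lon -148°, lat -76°.
Cell spans 2° lon × 1° lat. NE corner is SW corner plus one full cell.
latitude -75.000, longitude -146.000.

-75.000, -146.000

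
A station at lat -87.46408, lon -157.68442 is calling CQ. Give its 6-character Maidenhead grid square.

BA12dm

Offset from 180°W / 90°S: lon 22.3156°, lat 2.5359°.
Field: lon ⌊22.3156/20⌋ = 1 → B; lat ⌊2.5359/10⌋ = 0 → A.
Square: lon ⌊2.3156/2⌋ = 1; lat ⌊2.5359/1⌋ = 2.
Subsquare: lon ⌊0.3156/0.0833333⌋ = 3 → d; lat ⌊0.5359/0.0416667⌋ = 12 → m.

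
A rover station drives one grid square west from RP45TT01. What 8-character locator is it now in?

Longitude extended square 0; −1 → -1, wraps to 9, carry into subsquare.
Longitude subsquare t = 19; −1 → 18 = s.
The latitude characters are unchanged.

RP45st91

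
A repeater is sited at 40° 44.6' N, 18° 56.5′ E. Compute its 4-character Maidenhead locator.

JN90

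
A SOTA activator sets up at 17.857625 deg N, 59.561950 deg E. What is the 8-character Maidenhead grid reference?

Offset from 180°W / 90°S: lon 239.56195°, lat 107.85762°.
Field (20°×10°, letters A–R): 239.56195/20 → 11 → L, 107.85762/10 → 10 → K; chars LK.
Square (2°×1°, digits 0–9): 19.56195/2 → 9, 7.85762/1 → 7; chars 97.
Subsquare (5′×2.5′, letters a–x): 1.56195/0.0833333 → 18 → s, 0.85762/0.0416667 → 20 → u; chars su.
Extended square (30″×15″, digits 0–9): 0.06195/0.00833333 → 7, 0.02429/0.00416667 → 5; chars 75.

LK97su75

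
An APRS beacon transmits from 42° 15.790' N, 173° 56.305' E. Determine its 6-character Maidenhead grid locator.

RN62xg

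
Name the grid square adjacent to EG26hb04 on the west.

Longitude extended square 0; −1 → -1, wraps to 9, carry into subsquare.
Longitude subsquare h = 7; −1 → 6 = g.
The latitude characters are unchanged.

EG26gb94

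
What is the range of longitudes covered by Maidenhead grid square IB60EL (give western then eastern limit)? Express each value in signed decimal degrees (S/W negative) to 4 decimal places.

-7.6667, -7.5833

Field I=8, B=1: +8·20° lon, +1·10° lat → SW at lon -20°, lat -80°.
Square 6, 0: +6·2° lon, +0·1° lat → SW at lon -8°, lat -80°.
Subsquare e=4, l=11: +4·0.0833333° lon, +11·0.0416667° lat → SW at lon -7.66667°, lat -79.5417°.
Cell spans 0.0833333° lon × 0.0416667° lat.
west -7.6667, east -7.5833.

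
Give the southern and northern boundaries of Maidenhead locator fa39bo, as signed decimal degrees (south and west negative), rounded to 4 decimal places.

Field F=5, A=0: +5·20° lon, +0·10° lat → SW at lon -80°, lat -90°.
Square 3, 9: +3·2° lon, +9·1° lat → SW at lon -74°, lat -81°.
Subsquare b=1, o=14: +1·0.0833333° lon, +14·0.0416667° lat → SW at lon -73.9167°, lat -80.4167°.
Cell spans 0.0833333° lon × 0.0416667° lat.
south -80.4167, north -80.3750.

-80.4167, -80.3750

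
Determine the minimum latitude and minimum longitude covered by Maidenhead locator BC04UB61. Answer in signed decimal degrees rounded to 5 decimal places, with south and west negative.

Field B=1, C=2: +1·20° lon, +2·10° lat → SW at lon -160°, lat -70°.
Square 0, 4: +0·2° lon, +4·1° lat → SW at lon -160°, lat -66°.
Subsquare u=20, b=1: +20·0.0833333° lon, +1·0.0416667° lat → SW at lon -158.333°, lat -65.9583°.
Extended square 6, 1: +6·0.00833333° lon, +1·0.00416667° lat → SW at lon -158.283°, lat -65.9542°.
latitude -65.95417, longitude -158.28333.

-65.95417, -158.28333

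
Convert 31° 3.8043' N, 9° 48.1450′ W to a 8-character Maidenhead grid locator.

Add 180° to longitude and 90° to latitude: 170.19758, 121.06341.
Field: 170.19758/20 → 8 → I, 121.06341/10 → 12 → M; chars IM.
Square: 10.19758/2 → 5, 1.06341/1 → 1; chars 51.
Subsquare: 0.19758/0.0833333 → 2 → c, 0.06341/0.0416667 → 1 → b; chars cb.
Extended square: 0.03092/0.00833333 → 3, 0.02174/0.00416667 → 5; chars 35.

IM51cb35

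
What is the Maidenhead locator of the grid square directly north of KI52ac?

KI52ad

Latitude subsquare c = 2; +1 → 3 = d.
The longitude characters are unchanged.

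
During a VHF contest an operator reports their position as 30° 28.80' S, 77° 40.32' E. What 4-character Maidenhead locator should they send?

Shift to the Maidenhead origin (180°W, 90°S): lon 257.67, lat 59.52.
Field (20°×10°, letters A–R): lon ⌊257.67/20⌋ = 12 → M; lat ⌊59.52/10⌋ = 5 → F.
Square (2°×1°, digits 0–9): lon ⌊17.67/2⌋ = 8; lat ⌊9.52/1⌋ = 9.

MF89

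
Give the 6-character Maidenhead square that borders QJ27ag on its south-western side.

Longitude subsquare a = 0; −1 → -1, wraps to 23 = x, carry into square.
Longitude square 2; −1 → 1.
Latitude subsquare g = 6; −1 → 5 = f.

QJ17xf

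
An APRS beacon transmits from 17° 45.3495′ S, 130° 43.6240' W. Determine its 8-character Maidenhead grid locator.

Shift to the Maidenhead origin (180°W, 90°S): lon 49.27293, lat 72.24417.
Field: lon ⌊49.27293/20⌋ = 2 → C; lat ⌊72.24417/10⌋ = 7 → H.
Square: lon ⌊9.27293/2⌋ = 4; lat ⌊2.24417/1⌋ = 2.
Subsquare: lon ⌊1.27293/0.0833333⌋ = 15 → p; lat ⌊0.24417/0.0416667⌋ = 5 → f.
Extended square: lon ⌊0.02293/0.00833333⌋ = 2; lat ⌊0.03584/0.00416667⌋ = 8.

CH42pf28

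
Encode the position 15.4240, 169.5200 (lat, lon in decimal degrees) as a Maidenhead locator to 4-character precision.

Offset from 180°W / 90°S: lon 349.52°, lat 105.42°.
Field (20°×10°, letters A–R): 349.52/20 → 17 → R, 105.42/10 → 10 → K; chars RK.
Square (2°×1°, digits 0–9): 9.52/2 → 4, 5.42/1 → 5; chars 45.

RK45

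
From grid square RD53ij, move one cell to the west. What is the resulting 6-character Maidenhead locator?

RD53hj

Longitude subsquare i = 8; −1 → 7 = h.
The latitude characters are unchanged.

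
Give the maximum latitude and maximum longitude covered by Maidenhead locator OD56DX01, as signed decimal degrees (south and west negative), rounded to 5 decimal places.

-53.03333, 110.25833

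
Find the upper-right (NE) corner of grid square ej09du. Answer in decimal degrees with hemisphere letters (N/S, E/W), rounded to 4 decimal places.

9.8750° N, 99.6667° W

Field E=4, J=9: +4·20° lon, +9·10° lat → SW at lon -100°, lat 0°.
Square 0, 9: +0·2° lon, +9·1° lat → SW at lon -100°, lat 9°.
Subsquare d=3, u=20: +3·0.0833333° lon, +20·0.0416667° lat → SW at lon -99.75°, lat 9.83333°.
Cell spans 0.0833333° lon × 0.0416667° lat. NE corner is SW corner plus one full cell.
latitude 9.8750° N, longitude 99.6667° W.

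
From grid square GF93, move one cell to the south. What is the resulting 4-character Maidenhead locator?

GF92

Latitude square 3; −1 → 2.
The longitude characters are unchanged.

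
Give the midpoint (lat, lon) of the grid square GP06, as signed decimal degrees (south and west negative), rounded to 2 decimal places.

66.50, -59.00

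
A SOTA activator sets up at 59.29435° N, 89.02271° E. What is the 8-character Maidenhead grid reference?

Shift to the Maidenhead origin (180°W, 90°S): lon 269.02271, lat 149.29435.
Field (20°×10°, letters A–R): lon ⌊269.02271/20⌋ = 13 → N; lat ⌊149.29435/10⌋ = 14 → O.
Square (2°×1°, digits 0–9): lon ⌊9.02271/2⌋ = 4; lat ⌊9.29435/1⌋ = 9.
Subsquare (5′×2.5′, letters a–x): lon ⌊1.02271/0.0833333⌋ = 12 → m; lat ⌊0.29435/0.0416667⌋ = 7 → h.
Extended square (30″×15″, digits 0–9): lon ⌊0.02271/0.00833333⌋ = 2; lat ⌊0.00268/0.00416667⌋ = 0.

NO49mh20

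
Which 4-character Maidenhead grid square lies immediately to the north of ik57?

IK58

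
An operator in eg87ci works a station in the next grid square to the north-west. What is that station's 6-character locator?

EG87bj

Longitude subsquare c = 2; −1 → 1 = b.
Latitude subsquare i = 8; +1 → 9 = j.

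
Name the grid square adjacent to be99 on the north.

BF90

Latitude square 9; +1 → 10, wraps to 0, carry into field.
Latitude field E = 4; +1 → 5 = F.
The longitude characters are unchanged.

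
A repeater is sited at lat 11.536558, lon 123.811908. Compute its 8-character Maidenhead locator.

PK11vm78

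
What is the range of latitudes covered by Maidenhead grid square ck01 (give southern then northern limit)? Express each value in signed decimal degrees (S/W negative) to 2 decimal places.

11.00, 12.00

Field C=2, K=10: +2·20° lon, +10·10° lat → SW at lon -140°, lat 10°.
Square 0, 1: +0·2° lon, +1·1° lat → SW at lon -140°, lat 11°.
Cell spans 2° lon × 1° lat.
south 11.00, north 12.00.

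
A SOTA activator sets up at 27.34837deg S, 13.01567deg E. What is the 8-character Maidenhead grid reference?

Shift to the Maidenhead origin (180°W, 90°S): lon 193.01567, lat 62.65163.
Field: lon ⌊193.01567/20⌋ = 9 → J; lat ⌊62.65163/10⌋ = 6 → G.
Square: lon ⌊13.01567/2⌋ = 6; lat ⌊2.65163/1⌋ = 2.
Subsquare: lon ⌊1.01567/0.0833333⌋ = 12 → m; lat ⌊0.65163/0.0416667⌋ = 15 → p.
Extended square: lon ⌊0.01567/0.00833333⌋ = 1; lat ⌊0.02663/0.00416667⌋ = 6.

JG62mp16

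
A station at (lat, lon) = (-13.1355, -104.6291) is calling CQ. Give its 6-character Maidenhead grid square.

DH76qu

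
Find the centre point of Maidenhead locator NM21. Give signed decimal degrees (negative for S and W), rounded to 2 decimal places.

Field N=13, M=12: +13·20° lon, +12·10° lat → SW at lon 80°, lat 30°.
Square 2, 1: +2·2° lon, +1·1° lat → SW at lon 84°, lat 31°.
Cell spans 2° lon × 1° lat. Centre is SW corner plus half of each.
latitude 31.50, longitude 85.00.

31.50, 85.00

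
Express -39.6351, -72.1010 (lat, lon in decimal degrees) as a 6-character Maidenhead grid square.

FF30wi

Add 180° to longitude and 90° to latitude: 107.8990, 50.3649.
Field (20°×10°, letters A–R): 107.8990/20 → 5 → F, 50.3649/10 → 5 → F; chars FF.
Square (2°×1°, digits 0–9): 7.8990/2 → 3, 0.3649/1 → 0; chars 30.
Subsquare (5′×2.5′, letters a–x): 1.8990/0.0833333 → 22 → w, 0.3649/0.0416667 → 8 → i; chars wi.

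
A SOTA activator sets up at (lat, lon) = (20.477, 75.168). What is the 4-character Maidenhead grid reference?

ML70

Offset from 180°W / 90°S: lon 255.17°, lat 110.48°.
Field: 255.17/20 → 12 → M, 110.48/10 → 11 → L; chars ML.
Square: 15.17/2 → 7, 0.48/1 → 0; chars 70.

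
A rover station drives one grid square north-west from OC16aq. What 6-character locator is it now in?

Longitude subsquare a = 0; −1 → -1, wraps to 23 = x, carry into square.
Longitude square 1; −1 → 0.
Latitude subsquare q = 16; +1 → 17 = r.

OC06xr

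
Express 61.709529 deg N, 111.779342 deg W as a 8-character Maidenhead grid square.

Offset from 180°W / 90°S: lon 68.22066°, lat 151.70953°.
Field (20°×10°, letters A–R): lon ⌊68.22066/20⌋ = 3 → D; lat ⌊151.70953/10⌋ = 15 → P.
Square (2°×1°, digits 0–9): lon ⌊8.22066/2⌋ = 4; lat ⌊1.70953/1⌋ = 1.
Subsquare (5′×2.5′, letters a–x): lon ⌊0.22066/0.0833333⌋ = 2 → c; lat ⌊0.70953/0.0416667⌋ = 17 → r.
Extended square (30″×15″, digits 0–9): lon ⌊0.05399/0.00833333⌋ = 6; lat ⌊0.00120/0.00416667⌋ = 0.

DP41cr60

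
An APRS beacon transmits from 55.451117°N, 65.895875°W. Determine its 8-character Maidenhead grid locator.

Shift to the Maidenhead origin (180°W, 90°S): lon 114.10412, lat 145.45112.
Field (20°×10°, letters A–R): 114.10412/20 → 5 → F, 145.45112/10 → 14 → O; chars FO.
Square (2°×1°, digits 0–9): 14.10412/2 → 7, 5.45112/1 → 5; chars 75.
Subsquare (5′×2.5′, letters a–x): 0.10412/0.0833333 → 1 → b, 0.45112/0.0416667 → 10 → k; chars bk.
Extended square (30″×15″, digits 0–9): 0.02079/0.00833333 → 2, 0.03445/0.00416667 → 8; chars 28.

FO75bk28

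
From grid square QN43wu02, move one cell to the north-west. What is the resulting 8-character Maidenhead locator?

QN43vu93

Longitude extended square 0; −1 → -1, wraps to 9, carry into subsquare.
Longitude subsquare w = 22; −1 → 21 = v.
Latitude extended square 2; +1 → 3.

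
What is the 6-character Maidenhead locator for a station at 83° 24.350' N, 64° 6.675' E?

Add 180° to longitude and 90° to latitude: 244.1112, 173.4058.
Field: 244.1112/20 → 12 → M, 173.4058/10 → 17 → R; chars MR.
Square: 4.1112/2 → 2, 3.4058/1 → 3; chars 23.
Subsquare: 0.1112/0.0833333 → 1 → b, 0.4058/0.0416667 → 9 → j; chars bj.

MR23bj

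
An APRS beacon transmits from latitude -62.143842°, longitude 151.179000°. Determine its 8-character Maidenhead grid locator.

QC57ou15

Add 180° to longitude and 90° to latitude: 331.17900, 27.85616.
Field: lon ⌊331.17900/20⌋ = 16 → Q; lat ⌊27.85616/10⌋ = 2 → C.
Square: lon ⌊11.17900/2⌋ = 5; lat ⌊7.85616/1⌋ = 7.
Subsquare: lon ⌊1.17900/0.0833333⌋ = 14 → o; lat ⌊0.85616/0.0416667⌋ = 20 → u.
Extended square: lon ⌊0.01233/0.00833333⌋ = 1; lat ⌊0.02282/0.00416667⌋ = 5.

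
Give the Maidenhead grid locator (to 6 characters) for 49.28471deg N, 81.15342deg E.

NN09ng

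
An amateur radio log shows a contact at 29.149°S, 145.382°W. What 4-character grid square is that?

Add 180° to longitude and 90° to latitude: 34.62, 60.85.
Field: lon ⌊34.62/20⌋ = 1 → B; lat ⌊60.85/10⌋ = 6 → G.
Square: lon ⌊14.62/2⌋ = 7; lat ⌊0.85/1⌋ = 0.

BG70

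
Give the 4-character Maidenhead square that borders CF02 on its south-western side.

BF91

Longitude square 0; −1 → -1, wraps to 9, carry into field.
Longitude field C = 2; −1 → 1 = B.
Latitude square 2; −1 → 1.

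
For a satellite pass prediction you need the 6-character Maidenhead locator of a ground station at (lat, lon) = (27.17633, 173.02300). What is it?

RL67me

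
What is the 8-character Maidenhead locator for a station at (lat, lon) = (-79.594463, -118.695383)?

DB00pj67

Shift to the Maidenhead origin (180°W, 90°S): lon 61.30462, lat 10.40554.
Field (20°×10°, letters A–R): 61.30462/20 → 3 → D, 10.40554/10 → 1 → B; chars DB.
Square (2°×1°, digits 0–9): 1.30462/2 → 0, 0.40554/1 → 0; chars 00.
Subsquare (5′×2.5′, letters a–x): 1.30462/0.0833333 → 15 → p, 0.40554/0.0416667 → 9 → j; chars pj.
Extended square (30″×15″, digits 0–9): 0.05462/0.00833333 → 6, 0.03054/0.00416667 → 7; chars 67.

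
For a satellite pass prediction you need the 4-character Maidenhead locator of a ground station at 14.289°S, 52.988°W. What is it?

GH35

Shift to the Maidenhead origin (180°W, 90°S): lon 127.01, lat 75.71.
Field: 127.01/20 → 6 → G, 75.71/10 → 7 → H; chars GH.
Square: 7.01/2 → 3, 5.71/1 → 5; chars 35.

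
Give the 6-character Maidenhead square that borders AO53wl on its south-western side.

AO53vk

Longitude subsquare w = 22; −1 → 21 = v.
Latitude subsquare l = 11; −1 → 10 = k.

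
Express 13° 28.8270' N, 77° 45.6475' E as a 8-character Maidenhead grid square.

MK83vl15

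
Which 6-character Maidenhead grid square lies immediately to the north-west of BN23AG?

BN13xh

Longitude subsquare a = 0; −1 → -1, wraps to 23 = x, carry into square.
Longitude square 2; −1 → 1.
Latitude subsquare g = 6; +1 → 7 = h.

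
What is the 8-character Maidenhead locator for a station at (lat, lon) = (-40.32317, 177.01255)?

RE89mq12

Add 180° to longitude and 90° to latitude: 357.01255, 49.67683.
Field: lon ⌊357.01255/20⌋ = 17 → R; lat ⌊49.67683/10⌋ = 4 → E.
Square: lon ⌊17.01255/2⌋ = 8; lat ⌊9.67683/1⌋ = 9.
Subsquare: lon ⌊1.01255/0.0833333⌋ = 12 → m; lat ⌊0.67683/0.0416667⌋ = 16 → q.
Extended square: lon ⌊0.01255/0.00833333⌋ = 1; lat ⌊0.01016/0.00416667⌋ = 2.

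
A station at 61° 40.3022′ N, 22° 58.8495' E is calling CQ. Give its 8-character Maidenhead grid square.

KP11lq71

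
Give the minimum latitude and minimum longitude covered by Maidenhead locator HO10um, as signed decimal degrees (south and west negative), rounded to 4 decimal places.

Field H=7, O=14: +7·20° lon, +14·10° lat → SW at lon -40°, lat 50°.
Square 1, 0: +1·2° lon, +0·1° lat → SW at lon -38°, lat 50°.
Subsquare u=20, m=12: +20·0.0833333° lon, +12·0.0416667° lat → SW at lon -36.3333°, lat 50.5°.
latitude 50.5000, longitude -36.3333.

50.5000, -36.3333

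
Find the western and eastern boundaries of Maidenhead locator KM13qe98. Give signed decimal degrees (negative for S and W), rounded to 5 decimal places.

Field K=10, M=12: +10·20° lon, +12·10° lat → SW at lon 20°, lat 30°.
Square 1, 3: +1·2° lon, +3·1° lat → SW at lon 22°, lat 33°.
Subsquare q=16, e=4: +16·0.0833333° lon, +4·0.0416667° lat → SW at lon 23.3333°, lat 33.1667°.
Extended square 9, 8: +9·0.00833333° lon, +8·0.00416667° lat → SW at lon 23.4083°, lat 33.2°.
Cell spans 0.00833333° lon × 0.00416667° lat.
west 23.40833, east 23.41667.

23.40833, 23.41667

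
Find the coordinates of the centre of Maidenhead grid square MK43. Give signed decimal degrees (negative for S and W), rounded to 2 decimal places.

Field M=12, K=10: +12·20° lon, +10·10° lat → SW at lon 60°, lat 10°.
Square 4, 3: +4·2° lon, +3·1° lat → SW at lon 68°, lat 13°.
Cell spans 2° lon × 1° lat. Centre is SW corner plus half of each.
latitude 13.50, longitude 69.00.

13.50, 69.00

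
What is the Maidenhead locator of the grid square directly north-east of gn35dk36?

Longitude extended square 3; +1 → 4.
Latitude extended square 6; +1 → 7.

GN35dk47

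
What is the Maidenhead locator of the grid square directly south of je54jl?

JE54jk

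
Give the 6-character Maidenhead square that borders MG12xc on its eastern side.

Longitude subsquare x = 23; +1 → 24, wraps to 0 = a, carry into square.
Longitude square 1; +1 → 2.
The latitude characters are unchanged.

MG22ac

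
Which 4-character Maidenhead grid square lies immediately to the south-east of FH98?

GH07

Longitude square 9; +1 → 10, wraps to 0, carry into field.
Longitude field F = 5; +1 → 6 = G.
Latitude square 8; −1 → 7.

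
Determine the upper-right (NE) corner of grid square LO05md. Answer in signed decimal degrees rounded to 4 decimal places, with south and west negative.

55.1667, 41.0833

Field L=11, O=14: +11·20° lon, +14·10° lat → SW at lon 40°, lat 50°.
Square 0, 5: +0·2° lon, +5·1° lat → SW at lon 40°, lat 55°.
Subsquare m=12, d=3: +12·0.0833333° lon, +3·0.0416667° lat → SW at lon 41°, lat 55.125°.
Cell spans 0.0833333° lon × 0.0416667° lat. NE corner is SW corner plus one full cell.
latitude 55.1667, longitude 41.0833.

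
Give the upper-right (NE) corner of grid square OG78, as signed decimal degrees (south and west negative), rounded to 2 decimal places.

-21.00, 116.00

Field O=14, G=6: +14·20° lon, +6·10° lat → SW at lon 100°, lat -30°.
Square 7, 8: +7·2° lon, +8·1° lat → SW at lon 114°, lat -22°.
Cell spans 2° lon × 1° lat. NE corner is SW corner plus one full cell.
latitude -21.00, longitude 116.00.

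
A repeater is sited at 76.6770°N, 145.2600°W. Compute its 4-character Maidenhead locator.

BQ76

Offset from 180°W / 90°S: lon 34.74°, lat 166.68°.
Field (20°×10°, letters A–R): lon ⌊34.74/20⌋ = 1 → B; lat ⌊166.68/10⌋ = 16 → Q.
Square (2°×1°, digits 0–9): lon ⌊14.74/2⌋ = 7; lat ⌊6.68/1⌋ = 6.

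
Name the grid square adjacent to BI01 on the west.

AI91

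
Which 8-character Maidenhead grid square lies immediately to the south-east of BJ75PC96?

Longitude extended square 9; +1 → 10, wraps to 0, carry into subsquare.
Longitude subsquare p = 15; +1 → 16 = q.
Latitude extended square 6; −1 → 5.

BJ75qc05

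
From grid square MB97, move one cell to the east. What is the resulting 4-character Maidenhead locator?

Longitude square 9; +1 → 10, wraps to 0, carry into field.
Longitude field M = 12; +1 → 13 = N.
The latitude characters are unchanged.

NB07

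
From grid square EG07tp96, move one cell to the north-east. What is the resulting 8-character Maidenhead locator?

EG07up07

Longitude extended square 9; +1 → 10, wraps to 0, carry into subsquare.
Longitude subsquare t = 19; +1 → 20 = u.
Latitude extended square 6; +1 → 7.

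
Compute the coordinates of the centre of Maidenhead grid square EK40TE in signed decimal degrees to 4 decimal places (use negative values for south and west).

10.1875, -90.3750

Field E=4, K=10: +4·20° lon, +10·10° lat → SW at lon -100°, lat 10°.
Square 4, 0: +4·2° lon, +0·1° lat → SW at lon -92°, lat 10°.
Subsquare t=19, e=4: +19·0.0833333° lon, +4·0.0416667° lat → SW at lon -90.4167°, lat 10.1667°.
Cell spans 0.0833333° lon × 0.0416667° lat. Centre is SW corner plus half of each.
latitude 10.1875, longitude -90.3750.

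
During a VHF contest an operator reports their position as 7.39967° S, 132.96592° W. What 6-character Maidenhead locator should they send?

Add 180° to longitude and 90° to latitude: 47.0341, 82.6003.
Field (20°×10°, letters A–R): 47.0341/20 → 2 → C, 82.6003/10 → 8 → I; chars CI.
Square (2°×1°, digits 0–9): 7.0341/2 → 3, 2.6003/1 → 2; chars 32.
Subsquare (5′×2.5′, letters a–x): 1.0341/0.0833333 → 12 → m, 0.6003/0.0416667 → 14 → o; chars mo.

CI32mo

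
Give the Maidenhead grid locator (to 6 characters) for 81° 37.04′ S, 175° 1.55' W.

AA28lj

Add 180° to longitude and 90° to latitude: 4.9742, 8.3827.
Field (20°×10°, letters A–R): lon ⌊4.9742/20⌋ = 0 → A; lat ⌊8.3827/10⌋ = 0 → A.
Square (2°×1°, digits 0–9): lon ⌊4.9742/2⌋ = 2; lat ⌊8.3827/1⌋ = 8.
Subsquare (5′×2.5′, letters a–x): lon ⌊0.9742/0.0833333⌋ = 11 → l; lat ⌊0.3827/0.0416667⌋ = 9 → j.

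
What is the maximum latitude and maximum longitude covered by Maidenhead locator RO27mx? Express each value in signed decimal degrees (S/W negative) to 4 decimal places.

58.0000, 165.0833

Field R=17, O=14: +17·20° lon, +14·10° lat → SW at lon 160°, lat 50°.
Square 2, 7: +2·2° lon, +7·1° lat → SW at lon 164°, lat 57°.
Subsquare m=12, x=23: +12·0.0833333° lon, +23·0.0416667° lat → SW at lon 165°, lat 57.9583°.
Cell spans 0.0833333° lon × 0.0416667° lat. NE corner is SW corner plus one full cell.
latitude 58.0000, longitude 165.0833.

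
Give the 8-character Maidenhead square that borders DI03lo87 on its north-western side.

DI03lo78

Longitude extended square 8; −1 → 7.
Latitude extended square 7; +1 → 8.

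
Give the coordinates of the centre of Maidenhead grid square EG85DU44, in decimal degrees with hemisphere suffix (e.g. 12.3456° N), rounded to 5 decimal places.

Field E=4, G=6: +4·20° lon, +6·10° lat → SW at lon -100°, lat -30°.
Square 8, 5: +8·2° lon, +5·1° lat → SW at lon -84°, lat -25°.
Subsquare d=3, u=20: +3·0.0833333° lon, +20·0.0416667° lat → SW at lon -83.75°, lat -24.1667°.
Extended square 4, 4: +4·0.00833333° lon, +4·0.00416667° lat → SW at lon -83.7167°, lat -24.15°.
Cell spans 0.00833333° lon × 0.00416667° lat. Centre is SW corner plus half of each.
latitude 24.14792° S, longitude 83.71250° W.

24.14792° S, 83.71250° W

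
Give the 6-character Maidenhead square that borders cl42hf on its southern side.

Latitude subsquare f = 5; −1 → 4 = e.
The longitude characters are unchanged.

CL42he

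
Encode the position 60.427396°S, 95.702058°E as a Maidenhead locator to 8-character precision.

Offset from 180°W / 90°S: lon 275.70206°, lat 29.57260°.
Field: 275.70206/20 → 13 → N, 29.57260/10 → 2 → C; chars NC.
Square: 15.70206/2 → 7, 9.57260/1 → 9; chars 79.
Subsquare: 1.70206/0.0833333 → 20 → u, 0.57260/0.0416667 → 13 → n; chars un.
Extended square: 0.03539/0.00833333 → 4, 0.03094/0.00416667 → 7; chars 47.

NC79un47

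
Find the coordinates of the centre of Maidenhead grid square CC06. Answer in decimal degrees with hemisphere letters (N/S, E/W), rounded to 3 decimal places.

Field C=2, C=2: +2·20° lon, +2·10° lat → SW at lon -140°, lat -70°.
Square 0, 6: +0·2° lon, +6·1° lat → SW at lon -140°, lat -64°.
Cell spans 2° lon × 1° lat. Centre is SW corner plus half of each.
latitude 63.500° S, longitude 139.000° W.

63.500° S, 139.000° W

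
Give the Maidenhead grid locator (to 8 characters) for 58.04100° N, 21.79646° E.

KO08va59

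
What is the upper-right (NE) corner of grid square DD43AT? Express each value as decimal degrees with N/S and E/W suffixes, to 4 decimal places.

Field D=3, D=3: +3·20° lon, +3·10° lat → SW at lon -120°, lat -60°.
Square 4, 3: +4·2° lon, +3·1° lat → SW at lon -112°, lat -57°.
Subsquare a=0, t=19: +0·0.0833333° lon, +19·0.0416667° lat → SW at lon -112°, lat -56.2083°.
Cell spans 0.0833333° lon × 0.0416667° lat. NE corner is SW corner plus one full cell.
latitude 56.1667° S, longitude 111.9167° W.

56.1667° S, 111.9167° W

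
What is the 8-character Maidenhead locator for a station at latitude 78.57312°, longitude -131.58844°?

Offset from 180°W / 90°S: lon 48.41156°, lat 168.57312°.
Field (20°×10°, letters A–R): 48.41156/20 → 2 → C, 168.57312/10 → 16 → Q; chars CQ.
Square (2°×1°, digits 0–9): 8.41156/2 → 4, 8.57312/1 → 8; chars 48.
Subsquare (5′×2.5′, letters a–x): 0.41156/0.0833333 → 4 → e, 0.57312/0.0416667 → 13 → n; chars en.
Extended square (30″×15″, digits 0–9): 0.07823/0.00833333 → 9, 0.03145/0.00416667 → 7; chars 97.

CQ48en97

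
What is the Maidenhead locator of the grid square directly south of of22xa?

OF21xx

Latitude subsquare a = 0; −1 → -1, wraps to 23 = x, carry into square.
Latitude square 2; −1 → 1.
The longitude characters are unchanged.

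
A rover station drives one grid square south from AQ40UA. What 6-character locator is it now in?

Latitude subsquare a = 0; −1 → -1, wraps to 23 = x, carry into square.
Latitude square 0; −1 → -1, wraps to 9, carry into field.
Latitude field Q = 16; −1 → 15 = P.
The longitude characters are unchanged.

AP49ux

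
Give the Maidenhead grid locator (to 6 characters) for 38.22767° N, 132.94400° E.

PM68lf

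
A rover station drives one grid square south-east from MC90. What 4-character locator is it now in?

Longitude square 9; +1 → 10, wraps to 0, carry into field.
Longitude field M = 12; +1 → 13 = N.
Latitude square 0; −1 → -1, wraps to 9, carry into field.
Latitude field C = 2; −1 → 1 = B.

NB09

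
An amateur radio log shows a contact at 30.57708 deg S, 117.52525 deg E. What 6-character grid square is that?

Add 180° to longitude and 90° to latitude: 297.5253, 59.4229.
Field: lon ⌊297.5253/20⌋ = 14 → O; lat ⌊59.4229/10⌋ = 5 → F.
Square: lon ⌊17.5253/2⌋ = 8; lat ⌊9.4229/1⌋ = 9.
Subsquare: lon ⌊1.5253/0.0833333⌋ = 18 → s; lat ⌊0.4229/0.0416667⌋ = 10 → k.

OF89sk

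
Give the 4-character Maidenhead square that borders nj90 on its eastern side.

OJ00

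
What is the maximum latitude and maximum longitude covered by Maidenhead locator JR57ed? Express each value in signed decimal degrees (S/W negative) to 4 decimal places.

Field J=9, R=17: +9·20° lon, +17·10° lat → SW at lon 0°, lat 80°.
Square 5, 7: +5·2° lon, +7·1° lat → SW at lon 10°, lat 87°.
Subsquare e=4, d=3: +4·0.0833333° lon, +3·0.0416667° lat → SW at lon 10.3333°, lat 87.125°.
Cell spans 0.0833333° lon × 0.0416667° lat. NE corner is SW corner plus one full cell.
latitude 87.1667, longitude 10.4167.

87.1667, 10.4167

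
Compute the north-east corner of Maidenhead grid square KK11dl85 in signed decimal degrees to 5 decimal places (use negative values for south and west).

Field K=10, K=10: +10·20° lon, +10·10° lat → SW at lon 20°, lat 10°.
Square 1, 1: +1·2° lon, +1·1° lat → SW at lon 22°, lat 11°.
Subsquare d=3, l=11: +3·0.0833333° lon, +11·0.0416667° lat → SW at lon 22.25°, lat 11.4583°.
Extended square 8, 5: +8·0.00833333° lon, +5·0.00416667° lat → SW at lon 22.3167°, lat 11.4792°.
Cell spans 0.00833333° lon × 0.00416667° lat. NE corner is SW corner plus one full cell.
latitude 11.48333, longitude 22.32500.

11.48333, 22.32500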